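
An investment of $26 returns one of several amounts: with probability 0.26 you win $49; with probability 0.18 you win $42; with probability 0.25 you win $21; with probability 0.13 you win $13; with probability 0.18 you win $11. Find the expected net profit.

3.22

E[payout] = 49·0.26 + 42·0.18 + 21·0.25 + 13·0.13 + 11·0.18
 = 12.74 + 7.56 + 5.25 + 1.69 + 1.98
 = 29.22
Net = 29.22 - 26 = 3.22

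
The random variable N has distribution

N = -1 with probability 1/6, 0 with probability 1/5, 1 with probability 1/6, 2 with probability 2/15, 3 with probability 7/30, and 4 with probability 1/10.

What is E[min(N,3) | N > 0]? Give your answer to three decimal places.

2.263

P(N > 0) = 1/6 + 2/15 + 7/30 + 1/10 = 19/30.
E[min(N,3) | N > 0] = [1·1/6 + 2·2/15 + 3·7/30 + 3·1/10] / (19/30)
 = 43/30 / (19/30)
 = 43/19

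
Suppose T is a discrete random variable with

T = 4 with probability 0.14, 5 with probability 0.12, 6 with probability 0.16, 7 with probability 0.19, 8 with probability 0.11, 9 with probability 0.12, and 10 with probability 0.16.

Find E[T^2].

53.07

E[T^2] = Σ t^2·P(T=t)
 = 16·0.14 + 25·0.12 + 36·0.16 + 49·0.19 + 64·0.11 + 81·0.12 + 100·0.16
 = 2.24 + 3 + 5.76 + 9.31 + 7.04 + 9.72 + 16
 = 53.07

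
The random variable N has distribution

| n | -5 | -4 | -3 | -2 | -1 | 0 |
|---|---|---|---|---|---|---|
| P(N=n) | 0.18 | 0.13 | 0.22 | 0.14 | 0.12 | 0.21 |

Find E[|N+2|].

E[|N+2|] = Σ |n+2|·P(N=n)
 = 3·0.18 + 2·0.13 + 1·0.22 + 0·0.14 + 1·0.12 + 2·0.21
 = 0.54 + 0.26 + 0.22 + 0 + 0.12 + 0.42
 = 1.56

1.56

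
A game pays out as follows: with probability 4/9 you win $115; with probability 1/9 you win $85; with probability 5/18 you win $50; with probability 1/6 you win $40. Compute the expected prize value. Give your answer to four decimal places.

81.1111

E[payout] = 115·4/9 + 85·1/9 + 50·5/18 + 40·1/6
 = 460/9 + 85/9 + 125/9 + 20/3
 = 730/9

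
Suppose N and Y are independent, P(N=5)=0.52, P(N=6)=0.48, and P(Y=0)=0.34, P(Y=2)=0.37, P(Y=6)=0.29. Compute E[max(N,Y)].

E[max(N,Y)] = Σ_n Σ_y max(n,y) · P(N=n)P(Y=y)
 = 5·0.1768 + 5·0.1924 + 6·0.1508 + 6·0.1632 + 6·0.1776 + 6·0.1392
 = 0.884 + 0.962 + 0.9048 + 0.9792 + 1.0656 + 0.8352
 = 5.6308

5.6308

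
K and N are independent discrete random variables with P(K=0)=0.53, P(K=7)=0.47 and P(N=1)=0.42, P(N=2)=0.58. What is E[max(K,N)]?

4.1274

E[max(K,N)] = Σ_k Σ_n max(k,n) · P(K=k)P(N=n)
 = 1·0.2226 + 2·0.3074 + 7·0.1974 + 7·0.2726
 = 0.2226 + 0.6148 + 1.3818 + 1.9082
 = 4.1274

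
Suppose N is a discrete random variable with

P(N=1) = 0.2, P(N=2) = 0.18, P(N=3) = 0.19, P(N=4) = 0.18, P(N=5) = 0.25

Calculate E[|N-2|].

E[|N-2|] = Σ |n-2|·P(N=n)
 = 1·0.2 + 0·0.18 + 1·0.19 + 2·0.18 + 3·0.25
 = 0.2 + 0 + 0.19 + 0.36 + 0.75
 = 1.5

1.5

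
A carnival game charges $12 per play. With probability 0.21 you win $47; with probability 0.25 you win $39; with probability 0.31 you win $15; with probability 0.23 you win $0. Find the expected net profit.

E[payout] = 47·0.21 + 39·0.25 + 15·0.31 + 0·0.23
 = 9.87 + 9.75 + 4.65 + 0
 = 24.27
Net = 24.27 - 12 = 12.27

12.27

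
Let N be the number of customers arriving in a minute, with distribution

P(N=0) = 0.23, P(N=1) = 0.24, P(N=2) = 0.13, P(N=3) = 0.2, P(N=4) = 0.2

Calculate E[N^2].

E[N^2] = Σ n^2·P(N=n)
 = 0·0.23 + 1·0.24 + 4·0.13 + 9·0.2 + 16·0.2
 = 0 + 0.24 + 0.52 + 1.8 + 3.2
 = 5.76

5.76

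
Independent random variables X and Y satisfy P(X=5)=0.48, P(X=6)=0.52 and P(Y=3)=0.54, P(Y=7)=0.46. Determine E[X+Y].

10.36

E[X+Y] = Σ_x Σ_y (x+y) · P(X=x)P(Y=y)
 = 8·0.2592 + 12·0.2208 + 9·0.2808 + 13·0.2392
 = 2.0736 + 2.6496 + 2.5272 + 3.1096
 = 10.36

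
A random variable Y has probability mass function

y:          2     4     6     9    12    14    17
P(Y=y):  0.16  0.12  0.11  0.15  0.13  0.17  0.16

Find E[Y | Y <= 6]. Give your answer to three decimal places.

3.744

P(Y <= 6) = 0.16 + 0.12 + 0.11 = 0.39.
E[Y | Y <= 6] = [2·0.16 + 4·0.12 + 6·0.11] / 0.39
 = 1.46 / 0.39
 = 146/39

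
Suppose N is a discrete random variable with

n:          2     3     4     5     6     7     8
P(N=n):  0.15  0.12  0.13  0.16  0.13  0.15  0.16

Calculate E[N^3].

E[N^3] = Σ n^3·P(N=n)
 = 8·0.15 + 27·0.12 + 64·0.13 + 125·0.16 + 216·0.13 + 343·0.15 + 512·0.16
 = 1.2 + 3.24 + 8.32 + 20 + 28.08 + 51.45 + 81.92
 = 194.21

194.21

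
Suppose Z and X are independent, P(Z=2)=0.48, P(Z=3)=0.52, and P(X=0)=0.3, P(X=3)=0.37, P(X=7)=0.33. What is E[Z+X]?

5.94

E[Z+X] = Σ_z Σ_x (z+x) · P(Z=z)P(X=x)
 = 2·0.144 + 5·0.1776 + 9·0.1584 + 3·0.156 + 6·0.1924 + 10·0.1716
 = 0.288 + 0.888 + 1.4256 + 0.468 + 1.1544 + 1.716
 = 5.94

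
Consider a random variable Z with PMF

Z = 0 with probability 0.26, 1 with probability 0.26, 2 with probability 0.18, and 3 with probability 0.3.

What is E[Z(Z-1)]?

E[Z(Z-1)] = Σ z(z-1)·P(Z=z)
 = 0·0.26 + 0·0.26 + 2·0.18 + 6·0.3
 = 0 + 0 + 0.36 + 1.8
 = 2.16

2.16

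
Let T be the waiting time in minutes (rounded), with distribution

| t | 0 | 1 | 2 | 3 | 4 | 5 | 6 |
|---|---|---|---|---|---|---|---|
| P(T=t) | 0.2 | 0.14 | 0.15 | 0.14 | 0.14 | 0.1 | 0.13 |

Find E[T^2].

11.42

E[T^2] = Σ t^2·P(T=t)
 = 0·0.2 + 1·0.14 + 4·0.15 + 9·0.14 + 16·0.14 + 25·0.1 + 36·0.13
 = 0 + 0.14 + 0.6 + 1.26 + 2.24 + 2.5 + 4.68
 = 11.42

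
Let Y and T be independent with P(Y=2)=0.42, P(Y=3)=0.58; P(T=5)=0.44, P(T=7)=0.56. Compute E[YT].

E[YT] = Σ_y Σ_t yt · P(Y=y)P(T=t)
 = 10·0.1848 + 14·0.2352 + 15·0.2552 + 21·0.3248
 = 1.848 + 3.2928 + 3.828 + 6.8208
 = 15.7896

15.7896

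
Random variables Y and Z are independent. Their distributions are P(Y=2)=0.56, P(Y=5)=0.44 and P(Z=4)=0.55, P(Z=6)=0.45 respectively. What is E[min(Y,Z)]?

E[min(Y,Z)] = Σ_y Σ_z min(y,z) · P(Y=y)P(Z=z)
 = 2·0.308 + 2·0.252 + 4·0.242 + 5·0.198
 = 0.616 + 0.504 + 0.968 + 0.99
 = 3.078

3.078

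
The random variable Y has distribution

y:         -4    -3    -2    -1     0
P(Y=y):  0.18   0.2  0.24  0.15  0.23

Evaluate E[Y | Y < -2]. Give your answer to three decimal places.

P(Y < -2) = 0.18 + 0.2 = 0.38.
E[Y | Y < -2] = [(-4)·0.18 + (-3)·0.2] / 0.38
 = -1.32 / 0.38
 = -66/19

-3.474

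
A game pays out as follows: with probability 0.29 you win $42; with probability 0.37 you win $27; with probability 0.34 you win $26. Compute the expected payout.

E[payout] = 42·0.29 + 27·0.37 + 26·0.34
 = 12.18 + 9.99 + 8.84
 = 31.01

31.01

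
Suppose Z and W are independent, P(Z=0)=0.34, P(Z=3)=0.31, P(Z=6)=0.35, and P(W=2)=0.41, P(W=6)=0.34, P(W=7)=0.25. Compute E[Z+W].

E[Z+W] = Σ_z Σ_w (z+w) · P(Z=z)P(W=w)
 = 2·0.1394 + 6·0.1156 + 7·0.085 + 5·0.1271 + 9·0.1054 + 10·0.0775 + 8·0.1435 + 12·0.119 + 13·0.0875
 = 0.2788 + 0.6936 + 0.595 + 0.6355 + 0.9486 + 0.775 + 1.148 + 1.428 + 1.1375
 = 7.64

7.64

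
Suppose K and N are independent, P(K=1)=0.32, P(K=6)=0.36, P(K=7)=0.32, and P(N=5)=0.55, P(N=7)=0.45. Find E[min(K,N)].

E[min(K,N)] = Σ_k Σ_n min(k,n) · P(K=k)P(N=n)
 = 1·0.176 + 1·0.144 + 5·0.198 + 6·0.162 + 5·0.176 + 7·0.144
 = 0.176 + 0.144 + 0.99 + 0.972 + 0.88 + 1.008
 = 4.17

4.17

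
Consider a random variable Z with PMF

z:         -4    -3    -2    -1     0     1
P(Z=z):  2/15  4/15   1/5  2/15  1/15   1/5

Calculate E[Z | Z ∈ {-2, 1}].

-0.5

P(Z ∈ {-2, 1}) = 1/5 + 1/5 = 2/5.
E[Z | Z ∈ {-2, 1}] = [(-2)·1/5 + 1·1/5] / (2/5)
 = -1/5 / (2/5)
 = -1/2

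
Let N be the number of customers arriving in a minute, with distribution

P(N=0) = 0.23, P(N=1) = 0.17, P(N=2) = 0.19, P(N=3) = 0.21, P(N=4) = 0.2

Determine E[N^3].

E[N^3] = Σ n^3·P(N=n)
 = 0·0.23 + 1·0.17 + 8·0.19 + 27·0.21 + 64·0.2
 = 0 + 0.17 + 1.52 + 5.67 + 12.8
 = 20.16

20.16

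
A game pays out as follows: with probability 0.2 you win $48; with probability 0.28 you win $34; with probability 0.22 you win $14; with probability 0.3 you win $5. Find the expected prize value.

23.7

E[payout] = 48·0.2 + 34·0.28 + 14·0.22 + 5·0.3
 = 9.6 + 9.52 + 3.08 + 1.5
 = 23.7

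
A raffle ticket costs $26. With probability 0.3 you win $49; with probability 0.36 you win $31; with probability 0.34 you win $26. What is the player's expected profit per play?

E[payout] = 49·0.3 + 31·0.36 + 26·0.34
 = 14.7 + 11.16 + 8.84
 = 34.7
Net = 34.7 - 26 = 8.7

8.7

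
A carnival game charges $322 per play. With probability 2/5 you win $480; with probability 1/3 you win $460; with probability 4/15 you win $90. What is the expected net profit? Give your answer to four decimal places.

E[payout] = 480·2/5 + 460·1/3 + 90·4/15
 = 192 + 460/3 + 24
 = 1108/3
Net = 1108/3 - 322 = 142/3

47.3333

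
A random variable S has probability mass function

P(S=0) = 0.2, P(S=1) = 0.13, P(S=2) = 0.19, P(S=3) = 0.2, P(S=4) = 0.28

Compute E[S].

E[S] = Σ s·P(S=s)
 = 0·0.2 + 1·0.13 + 2·0.19 + 3·0.2 + 4·0.28
 = 0 + 0.13 + 0.38 + 0.6 + 1.12
 = 2.23

2.23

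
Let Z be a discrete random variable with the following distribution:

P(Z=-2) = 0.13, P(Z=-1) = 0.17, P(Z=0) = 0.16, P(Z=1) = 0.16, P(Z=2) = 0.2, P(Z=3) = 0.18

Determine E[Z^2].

3.27

E[Z^2] = Σ z^2·P(Z=z)
 = 4·0.13 + 1·0.17 + 0·0.16 + 1·0.16 + 4·0.2 + 9·0.18
 = 0.52 + 0.17 + 0 + 0.16 + 0.8 + 1.62
 = 3.27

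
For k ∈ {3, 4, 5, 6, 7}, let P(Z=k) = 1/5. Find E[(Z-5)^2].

2

E[(Z-5)^2] = Σ (z-5)^2·P(Z=z)
 = 4·1/5 + 1·1/5 + 0·1/5 + 1·1/5 + 4·1/5
 = 4/5 + 1/5 + 0 + 1/5 + 4/5
 = 2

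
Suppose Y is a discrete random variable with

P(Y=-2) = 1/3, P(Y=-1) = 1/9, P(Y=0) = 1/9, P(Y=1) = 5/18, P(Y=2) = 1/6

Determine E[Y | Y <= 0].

P(Y <= 0) = 1/3 + 1/9 + 1/9 = 5/9.
E[Y | Y <= 0] = [(-2)·1/3 + (-1)·1/9 + 0·1/9] / (5/9)
 = -7/9 / (5/9)
 = -7/5

-1.4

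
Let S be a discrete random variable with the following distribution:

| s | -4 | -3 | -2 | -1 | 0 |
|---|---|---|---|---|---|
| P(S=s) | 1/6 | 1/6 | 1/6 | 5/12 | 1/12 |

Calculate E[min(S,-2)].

E[min(S,-2)] = Σ min(s,-2)·P(S=s)
 = (-4)·1/6 + (-3)·1/6 + (-2)·1/6 + (-2)·5/12 + (-2)·1/12
 = (-2/3) + (-1/2) + (-1/3) + (-5/6) + (-1/6)
 = -5/2

-2.5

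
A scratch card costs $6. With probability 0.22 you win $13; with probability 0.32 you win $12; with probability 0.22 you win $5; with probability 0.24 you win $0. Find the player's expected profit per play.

E[payout] = 13·0.22 + 12·0.32 + 5·0.22 + 0·0.24
 = 2.86 + 3.84 + 1.1 + 0
 = 7.8
Net = 7.8 - 6 = 1.8

1.8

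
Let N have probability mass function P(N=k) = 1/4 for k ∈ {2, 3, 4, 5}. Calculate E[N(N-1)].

E[N(N-1)] = Σ n(n-1)·P(N=n)
 = 2·1/4 + 6·1/4 + 12·1/4 + 20·1/4
 = 1/2 + 3/2 + 3 + 5
 = 10

10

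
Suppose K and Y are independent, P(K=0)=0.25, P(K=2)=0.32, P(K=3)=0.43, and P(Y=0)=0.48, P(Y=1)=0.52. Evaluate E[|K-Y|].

1.67

E[|K-Y|] = Σ_k Σ_y |k-y| · P(K=k)P(Y=y)
 = 0·0.12 + 1·0.13 + 2·0.1536 + 1·0.1664 + 3·0.2064 + 2·0.2236
 = 0 + 0.13 + 0.3072 + 0.1664 + 0.6192 + 0.4472
 = 1.67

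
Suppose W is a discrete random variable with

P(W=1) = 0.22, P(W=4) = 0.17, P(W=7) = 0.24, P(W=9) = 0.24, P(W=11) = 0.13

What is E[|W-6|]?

3.05

E[|W-6|] = Σ |w-6|·P(W=w)
 = 5·0.22 + 2·0.17 + 1·0.24 + 3·0.24 + 5·0.13
 = 1.1 + 0.34 + 0.24 + 0.72 + 0.65
 = 3.05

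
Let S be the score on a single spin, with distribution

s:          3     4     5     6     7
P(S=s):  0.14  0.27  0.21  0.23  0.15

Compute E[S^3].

E[S^3] = Σ s^3·P(S=s)
 = 27·0.14 + 64·0.27 + 125·0.21 + 216·0.23 + 343·0.15
 = 3.78 + 17.28 + 26.25 + 49.68 + 51.45
 = 148.44

148.44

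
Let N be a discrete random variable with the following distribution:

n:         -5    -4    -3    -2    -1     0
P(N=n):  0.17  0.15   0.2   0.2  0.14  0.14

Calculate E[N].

E[N] = Σ n·P(N=n)
 = (-5)·0.17 + (-4)·0.15 + (-3)·0.2 + (-2)·0.2 + (-1)·0.14 + 0·0.14
 = (-0.85) + (-0.6) + (-0.6) + (-0.4) + (-0.14) + 0
 = -2.59

-2.59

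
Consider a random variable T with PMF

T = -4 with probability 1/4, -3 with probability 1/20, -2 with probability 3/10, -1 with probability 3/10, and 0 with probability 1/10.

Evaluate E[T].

E[T] = Σ t·P(T=t)
 = (-4)·1/4 + (-3)·1/20 + (-2)·3/10 + (-1)·3/10 + 0·1/10
 = (-1) + (-3/20) + (-3/5) + (-3/10) + 0
 = -41/20

-2.05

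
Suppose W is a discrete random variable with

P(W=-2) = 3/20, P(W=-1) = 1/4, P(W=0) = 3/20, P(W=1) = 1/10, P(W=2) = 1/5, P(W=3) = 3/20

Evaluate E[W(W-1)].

E[W(W-1)] = Σ w(w-1)·P(W=w)
 = 6·3/20 + 2·1/4 + 0·3/20 + 0·1/10 + 2·1/5 + 6·3/20
 = 9/10 + 1/2 + 0 + 0 + 2/5 + 9/10
 = 27/10

2.7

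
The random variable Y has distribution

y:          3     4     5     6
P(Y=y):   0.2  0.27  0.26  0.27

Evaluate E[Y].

E[Y] = Σ y·P(Y=y)
 = 3·0.2 + 4·0.27 + 5·0.26 + 6·0.27
 = 0.6 + 1.08 + 1.3 + 1.62
 = 4.6

4.6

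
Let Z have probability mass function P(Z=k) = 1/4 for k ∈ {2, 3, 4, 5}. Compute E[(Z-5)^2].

E[(Z-5)^2] = Σ (z-5)^2·P(Z=z)
 = 9·1/4 + 4·1/4 + 1·1/4 + 0·1/4
 = 9/4 + 1 + 1/4 + 0
 = 7/2

3.5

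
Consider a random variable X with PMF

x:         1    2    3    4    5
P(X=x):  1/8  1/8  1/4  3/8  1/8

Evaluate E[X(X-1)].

8.75

E[X(X-1)] = Σ x(x-1)·P(X=x)
 = 0·1/8 + 2·1/8 + 6·1/4 + 12·3/8 + 20·1/8
 = 0 + 1/4 + 3/2 + 9/2 + 5/2
 = 35/4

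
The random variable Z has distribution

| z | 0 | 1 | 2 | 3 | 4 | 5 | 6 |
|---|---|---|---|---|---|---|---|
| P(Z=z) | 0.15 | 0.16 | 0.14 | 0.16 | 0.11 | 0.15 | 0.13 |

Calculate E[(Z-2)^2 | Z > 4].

P(Z > 4) = 0.15 + 0.13 = 0.28.
E[(Z-2)^2 | Z > 4] = [9·0.15 + 16·0.13] / 0.28
 = 3.43 / 0.28
 = 49/4

12.25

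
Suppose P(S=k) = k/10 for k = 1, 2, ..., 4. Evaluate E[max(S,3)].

E[max(S,3)] = Σ max(s,3)·P(S=s)
 = 3·1/10 + 3·1/5 + 3·3/10 + 4·2/5
 = 3/10 + 3/5 + 9/10 + 8/5
 = 17/5

3.4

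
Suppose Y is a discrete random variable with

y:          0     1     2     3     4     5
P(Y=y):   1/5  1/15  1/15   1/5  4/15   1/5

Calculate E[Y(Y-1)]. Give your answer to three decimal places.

E[Y(Y-1)] = Σ y(y-1)·P(Y=y)
 = 0·1/5 + 0·1/15 + 2·1/15 + 6·1/5 + 12·4/15 + 20·1/5
 = 0 + 0 + 2/15 + 6/5 + 16/5 + 4
 = 128/15

8.533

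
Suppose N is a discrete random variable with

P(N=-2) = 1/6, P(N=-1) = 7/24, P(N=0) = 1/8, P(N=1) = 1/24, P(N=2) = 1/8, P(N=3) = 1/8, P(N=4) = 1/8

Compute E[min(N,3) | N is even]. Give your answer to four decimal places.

P(N is even) = 1/6 + 1/8 + 1/8 + 1/8 = 13/24.
E[min(N,3) | N is even] = [(-2)·1/6 + 0·1/8 + 2·1/8 + 3·1/8] / (13/24)
 = 7/24 / (13/24)
 = 7/13

0.5385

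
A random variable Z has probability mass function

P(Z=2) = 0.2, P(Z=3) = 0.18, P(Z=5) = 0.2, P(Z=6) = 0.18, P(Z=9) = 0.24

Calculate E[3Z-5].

E[3Z-5] = Σ (3z-5)·P(Z=z)
 = 1·0.2 + 4·0.18 + 10·0.2 + 13·0.18 + 22·0.24
 = 0.2 + 0.72 + 2 + 2.34 + 5.28
 = 10.54

10.54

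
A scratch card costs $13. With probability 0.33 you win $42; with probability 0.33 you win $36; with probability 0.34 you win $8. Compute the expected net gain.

15.46

E[payout] = 42·0.33 + 36·0.33 + 8·0.34
 = 13.86 + 11.88 + 2.72
 = 28.46
Net = 28.46 - 13 = 15.46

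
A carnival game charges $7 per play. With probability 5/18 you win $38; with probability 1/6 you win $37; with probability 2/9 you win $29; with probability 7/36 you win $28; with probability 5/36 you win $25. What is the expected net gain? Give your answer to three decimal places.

25.083

E[payout] = 38·5/18 + 37·1/6 + 29·2/9 + 28·7/36 + 25·5/36
 = 95/9 + 37/6 + 58/9 + 49/9 + 125/36
 = 385/12
Net = 385/12 - 7 = 301/12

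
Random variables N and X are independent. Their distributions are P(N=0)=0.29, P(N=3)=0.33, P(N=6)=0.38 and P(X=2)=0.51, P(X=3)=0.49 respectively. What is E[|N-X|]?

2.2242

E[|N-X|] = Σ_n Σ_x |n-x| · P(N=n)P(X=x)
 = 2·0.1479 + 3·0.1421 + 1·0.1683 + 0·0.1617 + 4·0.1938 + 3·0.1862
 = 0.2958 + 0.4263 + 0.1683 + 0 + 0.7752 + 0.5586
 = 2.2242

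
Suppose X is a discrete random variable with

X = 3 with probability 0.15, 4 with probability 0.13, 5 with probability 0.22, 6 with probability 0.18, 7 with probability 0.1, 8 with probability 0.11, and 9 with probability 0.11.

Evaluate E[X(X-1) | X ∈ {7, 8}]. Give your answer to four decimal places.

P(X ∈ {7, 8}) = 0.1 + 0.11 = 0.21.
E[X(X-1) | X ∈ {7, 8}] = [42·0.1 + 56·0.11] / 0.21
 = 10.36 / 0.21
 = 148/3

49.3333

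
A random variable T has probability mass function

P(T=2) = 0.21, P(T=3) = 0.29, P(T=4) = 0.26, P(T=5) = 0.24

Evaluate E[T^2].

13.61

E[T^2] = Σ t^2·P(T=t)
 = 4·0.21 + 9·0.29 + 16·0.26 + 25·0.24
 = 0.84 + 2.61 + 4.16 + 6
 = 13.61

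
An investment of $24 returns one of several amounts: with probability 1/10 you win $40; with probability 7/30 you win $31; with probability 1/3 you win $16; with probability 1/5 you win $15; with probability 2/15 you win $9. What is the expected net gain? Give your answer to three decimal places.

-3.233

E[payout] = 40·1/10 + 31·7/30 + 16·1/3 + 15·1/5 + 9·2/15
 = 4 + 217/30 + 16/3 + 3 + 6/5
 = 623/30
Net = 623/30 - 24 = -97/30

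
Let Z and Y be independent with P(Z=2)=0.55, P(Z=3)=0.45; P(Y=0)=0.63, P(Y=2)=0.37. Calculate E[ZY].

1.813

E[ZY] = Σ_z Σ_y zy · P(Z=z)P(Y=y)
 = 0·0.3465 + 4·0.2035 + 0·0.2835 + 6·0.1665
 = 0 + 0.814 + 0 + 0.999
 = 1.813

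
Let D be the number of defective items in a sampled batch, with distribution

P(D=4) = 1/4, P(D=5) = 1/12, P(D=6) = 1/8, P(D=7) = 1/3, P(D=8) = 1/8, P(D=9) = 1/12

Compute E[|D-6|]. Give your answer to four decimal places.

1.4167

E[|D-6|] = Σ |d-6|·P(D=d)
 = 2·1/4 + 1·1/12 + 0·1/8 + 1·1/3 + 2·1/8 + 3·1/12
 = 1/2 + 1/12 + 0 + 1/3 + 1/4 + 1/4
 = 17/12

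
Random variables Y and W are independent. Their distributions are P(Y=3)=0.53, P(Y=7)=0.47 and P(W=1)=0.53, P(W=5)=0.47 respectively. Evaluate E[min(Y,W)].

E[min(Y,W)] = Σ_y Σ_w min(y,w) · P(Y=y)P(W=w)
 = 1·0.2809 + 3·0.2491 + 1·0.2491 + 5·0.2209
 = 0.2809 + 0.7473 + 0.2491 + 1.1045
 = 2.3818

2.3818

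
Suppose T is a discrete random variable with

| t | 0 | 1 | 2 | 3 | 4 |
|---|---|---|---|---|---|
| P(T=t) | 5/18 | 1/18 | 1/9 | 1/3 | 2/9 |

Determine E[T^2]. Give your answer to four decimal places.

E[T^2] = Σ t^2·P(T=t)
 = 0·5/18 + 1·1/18 + 4·1/9 + 9·1/3 + 16·2/9
 = 0 + 1/18 + 4/9 + 3 + 32/9
 = 127/18

7.0556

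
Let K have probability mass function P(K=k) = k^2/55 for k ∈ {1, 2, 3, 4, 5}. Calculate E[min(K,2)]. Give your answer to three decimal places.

1.982

E[min(K,2)] = Σ min(k,2)·P(K=k)
 = 1·1/55 + 2·4/55 + 2·9/55 + 2·16/55 + 2·5/11
 = 1/55 + 8/55 + 18/55 + 32/55 + 10/11
 = 109/55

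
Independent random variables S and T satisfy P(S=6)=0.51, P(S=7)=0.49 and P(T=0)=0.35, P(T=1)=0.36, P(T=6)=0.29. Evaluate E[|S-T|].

4.39

E[|S-T|] = Σ_s Σ_t |s-t| · P(S=s)P(T=t)
 = 6·0.1785 + 5·0.1836 + 0·0.1479 + 7·0.1715 + 6·0.1764 + 1·0.1421
 = 1.071 + 0.918 + 0 + 1.2005 + 1.0584 + 0.1421
 = 4.39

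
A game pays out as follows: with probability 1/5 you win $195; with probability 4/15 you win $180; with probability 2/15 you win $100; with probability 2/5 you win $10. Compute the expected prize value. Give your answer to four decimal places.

E[payout] = 195·1/5 + 180·4/15 + 100·2/15 + 10·2/5
 = 39 + 48 + 40/3 + 4
 = 313/3

104.3333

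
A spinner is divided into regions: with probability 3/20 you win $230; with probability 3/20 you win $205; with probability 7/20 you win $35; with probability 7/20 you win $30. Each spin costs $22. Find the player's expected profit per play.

66

E[payout] = 230·3/20 + 205·3/20 + 35·7/20 + 30·7/20
 = 69/2 + 123/4 + 49/4 + 21/2
 = 88
Net = 88 - 22 = 66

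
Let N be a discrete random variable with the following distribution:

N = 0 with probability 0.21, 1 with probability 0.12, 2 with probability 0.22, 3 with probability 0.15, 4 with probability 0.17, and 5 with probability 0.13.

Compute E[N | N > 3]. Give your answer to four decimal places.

P(N > 3) = 0.17 + 0.13 = 0.3.
E[N | N > 3] = [4·0.17 + 5·0.13] / 0.3
 = 1.33 / 0.3
 = 133/30

4.4333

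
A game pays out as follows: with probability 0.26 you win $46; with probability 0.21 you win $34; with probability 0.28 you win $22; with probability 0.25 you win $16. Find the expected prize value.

E[payout] = 46·0.26 + 34·0.21 + 22·0.28 + 16·0.25
 = 11.96 + 7.14 + 6.16 + 4
 = 29.26

29.26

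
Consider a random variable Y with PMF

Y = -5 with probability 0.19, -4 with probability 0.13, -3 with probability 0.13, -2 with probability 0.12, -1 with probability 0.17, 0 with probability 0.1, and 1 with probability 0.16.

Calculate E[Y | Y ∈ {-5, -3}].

P(Y ∈ {-5, -3}) = 0.19 + 0.13 = 0.32.
E[Y | Y ∈ {-5, -3}] = [(-5)·0.19 + (-3)·0.13] / 0.32
 = -1.34 / 0.32
 = -67/16

-4.1875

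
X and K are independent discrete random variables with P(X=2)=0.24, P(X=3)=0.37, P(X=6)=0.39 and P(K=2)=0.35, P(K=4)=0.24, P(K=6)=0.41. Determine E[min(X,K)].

3.0673

E[min(X,K)] = Σ_x Σ_k min(x,k) · P(X=x)P(K=k)
 = 2·0.084 + 2·0.0576 + 2·0.0984 + 2·0.1295 + 3·0.0888 + 3·0.1517 + 2·0.1365 + 4·0.0936 + 6·0.1599
 = 0.168 + 0.1152 + 0.1968 + 0.259 + 0.2664 + 0.4551 + 0.273 + 0.3744 + 0.9594
 = 3.0673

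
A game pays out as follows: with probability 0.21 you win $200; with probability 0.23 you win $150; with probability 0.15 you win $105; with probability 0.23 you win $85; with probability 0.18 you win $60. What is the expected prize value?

122.6

E[payout] = 200·0.21 + 150·0.23 + 105·0.15 + 85·0.23 + 60·0.18
 = 42 + 34.5 + 15.75 + 19.55 + 10.8
 = 122.6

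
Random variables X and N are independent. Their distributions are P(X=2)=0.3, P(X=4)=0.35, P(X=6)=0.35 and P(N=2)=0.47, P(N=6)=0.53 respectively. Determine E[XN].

16.892

E[XN] = Σ_x Σ_n xn · P(X=x)P(N=n)
 = 4·0.141 + 12·0.159 + 8·0.1645 + 24·0.1855 + 12·0.1645 + 36·0.1855
 = 0.564 + 1.908 + 1.316 + 4.452 + 1.974 + 6.678
 = 16.892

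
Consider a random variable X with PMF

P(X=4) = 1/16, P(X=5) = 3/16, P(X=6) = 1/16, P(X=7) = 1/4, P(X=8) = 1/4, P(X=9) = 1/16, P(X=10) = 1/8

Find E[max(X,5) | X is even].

7.875

P(X is even) = 1/16 + 1/16 + 1/4 + 1/8 = 1/2.
E[max(X,5) | X is even] = [5·1/16 + 6·1/16 + 8·1/4 + 10·1/8] / (1/2)
 = 63/16 / (1/2)
 = 63/8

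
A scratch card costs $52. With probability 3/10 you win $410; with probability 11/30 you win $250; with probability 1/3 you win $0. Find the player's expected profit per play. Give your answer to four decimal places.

E[payout] = 410·3/10 + 250·11/30 + 0·1/3
 = 123 + 275/3 + 0
 = 644/3
Net = 644/3 - 52 = 488/3

162.6667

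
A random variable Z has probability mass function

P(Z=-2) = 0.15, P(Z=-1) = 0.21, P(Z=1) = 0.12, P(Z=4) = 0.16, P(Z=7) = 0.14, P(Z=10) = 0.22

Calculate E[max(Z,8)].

8.44

E[max(Z,8)] = Σ max(z,8)·P(Z=z)
 = 8·0.15 + 8·0.21 + 8·0.12 + 8·0.16 + 8·0.14 + 10·0.22
 = 1.2 + 1.68 + 0.96 + 1.28 + 1.12 + 2.2
 = 8.44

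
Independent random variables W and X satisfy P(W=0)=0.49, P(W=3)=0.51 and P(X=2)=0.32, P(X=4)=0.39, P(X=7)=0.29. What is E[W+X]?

5.76

E[W+X] = Σ_w Σ_x (w+x) · P(W=w)P(X=x)
 = 2·0.1568 + 4·0.1911 + 7·0.1421 + 5·0.1632 + 7·0.1989 + 10·0.1479
 = 0.3136 + 0.7644 + 0.9947 + 0.816 + 1.3923 + 1.479
 = 5.76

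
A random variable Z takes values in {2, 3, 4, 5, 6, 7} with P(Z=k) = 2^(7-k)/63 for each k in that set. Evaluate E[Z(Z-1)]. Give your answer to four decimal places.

E[Z(Z-1)] = Σ z(z-1)·P(Z=z)
 = 2·32/63 + 6·16/63 + 12·8/63 + 20·4/63 + 30·2/63 + 42·1/63
 = 64/63 + 32/21 + 32/21 + 80/63 + 20/21 + 2/3
 = 146/21

6.9524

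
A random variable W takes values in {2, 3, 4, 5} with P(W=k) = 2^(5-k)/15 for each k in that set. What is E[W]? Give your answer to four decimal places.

2.7333

E[W] = Σ w·P(W=w)
 = 2·8/15 + 3·4/15 + 4·2/15 + 5·1/15
 = 16/15 + 4/5 + 8/15 + 1/3
 = 41/15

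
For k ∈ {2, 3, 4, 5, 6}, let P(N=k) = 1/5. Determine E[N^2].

E[N^2] = Σ n^2·P(N=n)
 = 4·1/5 + 9·1/5 + 16·1/5 + 25·1/5 + 36·1/5
 = 4/5 + 9/5 + 16/5 + 5 + 36/5
 = 18

18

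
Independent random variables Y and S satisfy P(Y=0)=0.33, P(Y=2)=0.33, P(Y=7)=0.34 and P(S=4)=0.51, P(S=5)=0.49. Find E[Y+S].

E[Y+S] = Σ_y Σ_s (y+s) · P(Y=y)P(S=s)
 = 4·0.1683 + 5·0.1617 + 6·0.1683 + 7·0.1617 + 11·0.1734 + 12·0.1666
 = 0.6732 + 0.8085 + 1.0098 + 1.1319 + 1.9074 + 1.9992
 = 7.53

7.53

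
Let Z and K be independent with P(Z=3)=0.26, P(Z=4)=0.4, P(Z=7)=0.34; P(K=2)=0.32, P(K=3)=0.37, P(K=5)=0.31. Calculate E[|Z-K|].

2.0304

E[|Z-K|] = Σ_z Σ_k |z-k| · P(Z=z)P(K=k)
 = 1·0.0832 + 0·0.0962 + 2·0.0806 + 2·0.128 + 1·0.148 + 1·0.124 + 5·0.1088 + 4·0.1258 + 2·0.1054
 = 0.0832 + 0 + 0.1612 + 0.256 + 0.148 + 0.124 + 0.544 + 0.5032 + 0.2108
 = 2.0304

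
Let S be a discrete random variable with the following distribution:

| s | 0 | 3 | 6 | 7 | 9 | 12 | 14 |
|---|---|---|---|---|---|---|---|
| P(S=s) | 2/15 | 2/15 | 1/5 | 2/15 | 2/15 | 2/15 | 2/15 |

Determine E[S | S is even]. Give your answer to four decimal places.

P(S is even) = 2/15 + 1/5 + 2/15 + 2/15 = 3/5.
E[S | S is even] = [0·2/15 + 6·1/5 + 12·2/15 + 14·2/15] / (3/5)
 = 14/3 / (3/5)
 = 70/9

7.7778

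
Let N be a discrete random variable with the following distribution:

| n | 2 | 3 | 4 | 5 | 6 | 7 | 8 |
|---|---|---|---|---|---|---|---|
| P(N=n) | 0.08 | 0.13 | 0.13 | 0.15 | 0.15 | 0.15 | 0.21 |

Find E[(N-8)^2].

E[(N-8)^2] = Σ (n-8)^2·P(N=n)
 = 36·0.08 + 25·0.13 + 16·0.13 + 9·0.15 + 4·0.15 + 1·0.15 + 0·0.21
 = 2.88 + 3.25 + 2.08 + 1.35 + 0.6 + 0.15 + 0
 = 10.31

10.31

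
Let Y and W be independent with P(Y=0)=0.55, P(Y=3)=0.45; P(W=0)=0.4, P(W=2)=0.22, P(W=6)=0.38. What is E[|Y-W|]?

2.648

E[|Y-W|] = Σ_y Σ_w |y-w| · P(Y=y)P(W=w)
 = 0·0.22 + 2·0.121 + 6·0.209 + 3·0.18 + 1·0.099 + 3·0.171
 = 0 + 0.242 + 1.254 + 0.54 + 0.099 + 0.513
 = 2.648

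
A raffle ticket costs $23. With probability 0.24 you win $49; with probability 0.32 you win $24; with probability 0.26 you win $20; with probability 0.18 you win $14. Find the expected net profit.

4.16

E[payout] = 49·0.24 + 24·0.32 + 20·0.26 + 14·0.18
 = 11.76 + 7.68 + 5.2 + 2.52
 = 27.16
Net = 27.16 - 23 = 4.16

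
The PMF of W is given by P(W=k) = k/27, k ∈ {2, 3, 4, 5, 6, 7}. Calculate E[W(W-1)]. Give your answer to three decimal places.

23.852

E[W(W-1)] = Σ w(w-1)·P(W=w)
 = 2·2/27 + 6·1/9 + 12·4/27 + 20·5/27 + 30·2/9 + 42·7/27
 = 4/27 + 2/3 + 16/9 + 100/27 + 20/3 + 98/9
 = 644/27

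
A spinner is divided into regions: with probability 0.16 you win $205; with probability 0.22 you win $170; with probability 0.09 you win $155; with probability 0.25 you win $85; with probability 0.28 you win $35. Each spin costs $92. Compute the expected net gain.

E[payout] = 205·0.16 + 170·0.22 + 155·0.09 + 85·0.25 + 35·0.28
 = 32.8 + 37.4 + 13.95 + 21.25 + 9.8
 = 115.2
Net = 115.2 - 92 = 23.2

23.2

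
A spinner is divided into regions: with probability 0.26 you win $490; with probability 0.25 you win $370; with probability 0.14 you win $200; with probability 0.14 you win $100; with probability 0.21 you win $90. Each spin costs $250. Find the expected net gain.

E[payout] = 490·0.26 + 370·0.25 + 200·0.14 + 100·0.14 + 90·0.21
 = 127.4 + 92.5 + 28 + 14 + 18.9
 = 280.8
Net = 280.8 - 250 = 30.8

30.8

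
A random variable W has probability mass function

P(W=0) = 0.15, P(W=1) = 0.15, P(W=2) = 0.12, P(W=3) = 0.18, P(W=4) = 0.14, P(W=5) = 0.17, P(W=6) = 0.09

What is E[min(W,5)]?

E[min(W,5)] = Σ min(w,5)·P(W=w)
 = 0·0.15 + 1·0.15 + 2·0.12 + 3·0.18 + 4·0.14 + 5·0.17 + 5·0.09
 = 0 + 0.15 + 0.24 + 0.54 + 0.56 + 0.85 + 0.45
 = 2.79

2.79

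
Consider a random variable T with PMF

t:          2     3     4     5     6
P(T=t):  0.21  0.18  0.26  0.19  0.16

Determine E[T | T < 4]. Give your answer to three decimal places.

2.462

P(T < 4) = 0.21 + 0.18 = 0.39.
E[T | T < 4] = [2·0.21 + 3·0.18] / 0.39
 = 0.96 / 0.39
 = 32/13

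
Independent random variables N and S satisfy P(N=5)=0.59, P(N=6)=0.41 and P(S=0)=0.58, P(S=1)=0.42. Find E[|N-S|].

E[|N-S|] = Σ_n Σ_s |n-s| · P(N=n)P(S=s)
 = 5·0.3422 + 4·0.2478 + 6·0.2378 + 5·0.1722
 = 1.711 + 0.9912 + 1.4268 + 0.861
 = 4.99

4.99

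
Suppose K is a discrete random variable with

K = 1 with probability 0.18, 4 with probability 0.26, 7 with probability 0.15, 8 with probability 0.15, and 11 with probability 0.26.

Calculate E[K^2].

52.75

E[K^2] = Σ k^2·P(K=k)
 = 1·0.18 + 16·0.26 + 49·0.15 + 64·0.15 + 121·0.26
 = 0.18 + 4.16 + 7.35 + 9.6 + 31.46
 = 52.75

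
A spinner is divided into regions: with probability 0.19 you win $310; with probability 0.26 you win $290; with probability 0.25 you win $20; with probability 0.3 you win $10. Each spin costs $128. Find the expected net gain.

E[payout] = 310·0.19 + 290·0.26 + 20·0.25 + 10·0.3
 = 58.9 + 75.4 + 5 + 3
 = 142.3
Net = 142.3 - 128 = 14.3

14.3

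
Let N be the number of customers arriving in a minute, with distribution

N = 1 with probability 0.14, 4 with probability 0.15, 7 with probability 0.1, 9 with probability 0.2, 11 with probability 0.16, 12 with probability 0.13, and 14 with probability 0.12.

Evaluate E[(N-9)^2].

17.92

E[(N-9)^2] = Σ (n-9)^2·P(N=n)
 = 64·0.14 + 25·0.15 + 4·0.1 + 0·0.2 + 4·0.16 + 9·0.13 + 25·0.12
 = 8.96 + 3.75 + 0.4 + 0 + 0.64 + 1.17 + 3
 = 17.92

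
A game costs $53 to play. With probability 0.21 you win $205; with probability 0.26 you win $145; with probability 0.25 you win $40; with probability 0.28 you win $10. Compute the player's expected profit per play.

E[payout] = 205·0.21 + 145·0.26 + 40·0.25 + 10·0.28
 = 43.05 + 37.7 + 10 + 2.8
 = 93.55
Net = 93.55 - 53 = 40.55

40.55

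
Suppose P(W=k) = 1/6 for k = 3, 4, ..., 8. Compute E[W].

5.5

E[W] = Σ w·P(W=w)
 = 3·1/6 + 4·1/6 + 5·1/6 + 6·1/6 + 7·1/6 + 8·1/6
 = 1/2 + 2/3 + 5/6 + 1 + 7/6 + 4/3
 = 11/2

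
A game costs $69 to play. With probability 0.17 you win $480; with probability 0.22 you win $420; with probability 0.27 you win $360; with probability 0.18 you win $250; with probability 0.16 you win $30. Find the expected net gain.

E[payout] = 480·0.17 + 420·0.22 + 360·0.27 + 250·0.18 + 30·0.16
 = 81.6 + 92.4 + 97.2 + 45 + 4.8
 = 321
Net = 321 - 69 = 252

252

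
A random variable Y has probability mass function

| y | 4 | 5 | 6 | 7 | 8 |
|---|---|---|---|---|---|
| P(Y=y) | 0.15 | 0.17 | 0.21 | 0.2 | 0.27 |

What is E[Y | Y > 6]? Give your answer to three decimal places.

P(Y > 6) = 0.2 + 0.27 = 0.47.
E[Y | Y > 6] = [7·0.2 + 8·0.27] / 0.47
 = 3.56 / 0.47
 = 356/47

7.574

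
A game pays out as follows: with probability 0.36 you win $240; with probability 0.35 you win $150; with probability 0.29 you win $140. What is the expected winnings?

179.5

E[payout] = 240·0.36 + 150·0.35 + 140·0.29
 = 86.4 + 52.5 + 40.6
 = 179.5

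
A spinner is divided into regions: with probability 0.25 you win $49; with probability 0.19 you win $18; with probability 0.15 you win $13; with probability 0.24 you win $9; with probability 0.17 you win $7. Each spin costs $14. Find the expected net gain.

6.97

E[payout] = 49·0.25 + 18·0.19 + 13·0.15 + 9·0.24 + 7·0.17
 = 12.25 + 3.42 + 1.95 + 2.16 + 1.19
 = 20.97
Net = 20.97 - 14 = 6.97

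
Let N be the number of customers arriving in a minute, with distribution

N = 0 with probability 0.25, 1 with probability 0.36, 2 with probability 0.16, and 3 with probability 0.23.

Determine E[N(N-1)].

E[N(N-1)] = Σ n(n-1)·P(N=n)
 = 0·0.25 + 0·0.36 + 2·0.16 + 6·0.23
 = 0 + 0 + 0.32 + 1.38
 = 1.7

1.7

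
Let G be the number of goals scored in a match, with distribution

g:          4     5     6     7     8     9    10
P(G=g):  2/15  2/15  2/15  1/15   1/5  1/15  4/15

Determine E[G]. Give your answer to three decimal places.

7.333

E[G] = Σ g·P(G=g)
 = 4·2/15 + 5·2/15 + 6·2/15 + 7·1/15 + 8·1/5 + 9·1/15 + 10·4/15
 = 8/15 + 2/3 + 4/5 + 7/15 + 8/5 + 3/5 + 8/3
 = 22/3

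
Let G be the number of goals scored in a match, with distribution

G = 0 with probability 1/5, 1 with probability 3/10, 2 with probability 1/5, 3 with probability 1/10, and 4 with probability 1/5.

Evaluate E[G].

1.8

E[G] = Σ g·P(G=g)
 = 0·1/5 + 1·3/10 + 2·1/5 + 3·1/10 + 4·1/5
 = 0 + 3/10 + 2/5 + 3/10 + 4/5
 = 9/5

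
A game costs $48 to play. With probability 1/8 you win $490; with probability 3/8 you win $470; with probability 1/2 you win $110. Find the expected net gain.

244.5

E[payout] = 490·1/8 + 470·3/8 + 110·1/2
 = 245/4 + 705/4 + 55
 = 585/2
Net = 585/2 - 48 = 489/2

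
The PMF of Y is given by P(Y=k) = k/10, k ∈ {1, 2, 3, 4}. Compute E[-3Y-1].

E[-3Y-1] = Σ (-3y-1)·P(Y=y)
 = (-4)·1/10 + (-7)·1/5 + (-10)·3/10 + (-13)·2/5
 = (-2/5) + (-7/5) + (-3) + (-26/5)
 = -10

-10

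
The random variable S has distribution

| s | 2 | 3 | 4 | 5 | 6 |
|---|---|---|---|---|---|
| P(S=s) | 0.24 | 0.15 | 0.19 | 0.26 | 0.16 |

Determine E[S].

3.95

E[S] = Σ s·P(S=s)
 = 2·0.24 + 3·0.15 + 4·0.19 + 5·0.26 + 6·0.16
 = 0.48 + 0.45 + 0.76 + 1.3 + 0.96
 = 3.95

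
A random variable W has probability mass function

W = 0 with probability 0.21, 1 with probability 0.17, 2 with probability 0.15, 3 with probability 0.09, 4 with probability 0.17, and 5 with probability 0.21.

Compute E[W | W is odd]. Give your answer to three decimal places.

3.170

P(W is odd) = 0.17 + 0.09 + 0.21 = 0.47.
E[W | W is odd] = [1·0.17 + 3·0.09 + 5·0.21] / 0.47
 = 1.49 / 0.47
 = 149/47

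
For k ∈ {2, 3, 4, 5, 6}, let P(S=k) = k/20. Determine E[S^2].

22

E[S^2] = Σ s^2·P(S=s)
 = 4·1/10 + 9·3/20 + 16·1/5 + 25·1/4 + 36·3/10
 = 2/5 + 27/20 + 16/5 + 25/4 + 54/5
 = 22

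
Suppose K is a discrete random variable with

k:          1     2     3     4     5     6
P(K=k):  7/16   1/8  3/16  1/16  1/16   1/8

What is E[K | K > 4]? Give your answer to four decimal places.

P(K > 4) = 1/16 + 1/8 = 3/16.
E[K | K > 4] = [5·1/16 + 6·1/8] / (3/16)
 = 17/16 / (3/16)
 = 17/3

5.6667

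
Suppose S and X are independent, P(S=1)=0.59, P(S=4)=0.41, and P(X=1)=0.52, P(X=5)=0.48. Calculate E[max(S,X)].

E[max(S,X)] = Σ_s Σ_x max(s,x) · P(S=s)P(X=x)
 = 1·0.3068 + 5·0.2832 + 4·0.2132 + 5·0.1968
 = 0.3068 + 1.416 + 0.8528 + 0.984
 = 3.5596

3.5596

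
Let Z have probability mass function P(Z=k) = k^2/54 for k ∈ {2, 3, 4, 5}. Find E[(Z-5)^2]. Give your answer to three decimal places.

1.630

E[(Z-5)^2] = Σ (z-5)^2·P(Z=z)
 = 9·2/27 + 4·1/6 + 1·8/27 + 0·25/54
 = 2/3 + 2/3 + 8/27 + 0
 = 44/27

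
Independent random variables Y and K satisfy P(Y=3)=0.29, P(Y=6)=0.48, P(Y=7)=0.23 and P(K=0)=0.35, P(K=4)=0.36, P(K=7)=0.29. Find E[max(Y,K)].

5.94

E[max(Y,K)] = Σ_y Σ_k max(y,k) · P(Y=y)P(K=k)
 = 3·0.1015 + 4·0.1044 + 7·0.0841 + 6·0.168 + 6·0.1728 + 7·0.1392 + 7·0.0805 + 7·0.0828 + 7·0.0667
 = 0.3045 + 0.4176 + 0.5887 + 1.008 + 1.0368 + 0.9744 + 0.5635 + 0.5796 + 0.4669
 = 5.94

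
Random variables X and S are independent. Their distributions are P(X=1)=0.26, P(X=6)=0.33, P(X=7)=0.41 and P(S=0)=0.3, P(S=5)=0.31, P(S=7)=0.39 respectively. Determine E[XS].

E[XS] = Σ_x Σ_s xs · P(X=x)P(S=s)
 = 0·0.078 + 5·0.0806 + 7·0.1014 + 0·0.099 + 30·0.1023 + 42·0.1287 + 0·0.123 + 35·0.1271 + 49·0.1599
 = 0 + 0.403 + 0.7098 + 0 + 3.069 + 5.4054 + 0 + 4.4485 + 7.8351
 = 21.8708

21.8708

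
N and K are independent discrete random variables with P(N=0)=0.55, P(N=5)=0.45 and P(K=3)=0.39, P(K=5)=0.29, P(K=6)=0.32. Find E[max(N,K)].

4.891

E[max(N,K)] = Σ_n Σ_k max(n,k) · P(N=n)P(K=k)
 = 3·0.2145 + 5·0.1595 + 6·0.176 + 5·0.1755 + 5·0.1305 + 6·0.144
 = 0.6435 + 0.7975 + 1.056 + 0.8775 + 0.6525 + 0.864
 = 4.891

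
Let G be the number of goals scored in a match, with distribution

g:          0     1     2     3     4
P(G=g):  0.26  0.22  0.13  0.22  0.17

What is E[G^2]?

5.44

E[G^2] = Σ g^2·P(G=g)
 = 0·0.26 + 1·0.22 + 4·0.13 + 9·0.22 + 16·0.17
 = 0 + 0.22 + 0.52 + 1.98 + 2.72
 = 5.44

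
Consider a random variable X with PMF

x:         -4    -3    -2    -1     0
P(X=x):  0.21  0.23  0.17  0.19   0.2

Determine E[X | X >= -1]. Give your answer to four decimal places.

-0.4872

P(X >= -1) = 0.19 + 0.2 = 0.39.
E[X | X >= -1] = [(-1)·0.19 + 0·0.2] / 0.39
 = -0.19 / 0.39
 = -19/39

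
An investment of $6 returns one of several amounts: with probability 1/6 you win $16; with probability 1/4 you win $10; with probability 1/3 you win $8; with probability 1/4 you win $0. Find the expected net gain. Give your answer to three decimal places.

E[payout] = 16·1/6 + 10·1/4 + 8·1/3 + 0·1/4
 = 8/3 + 5/2 + 8/3 + 0
 = 47/6
Net = 47/6 - 6 = 11/6

1.833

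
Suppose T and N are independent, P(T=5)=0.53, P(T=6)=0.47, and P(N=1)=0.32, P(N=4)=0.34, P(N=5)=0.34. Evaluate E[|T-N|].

E[|T-N|] = Σ_t Σ_n |t-n| · P(T=t)P(N=n)
 = 4·0.1696 + 1·0.1802 + 0·0.1802 + 5·0.1504 + 2·0.1598 + 1·0.1598
 = 0.6784 + 0.1802 + 0 + 0.752 + 0.3196 + 0.1598
 = 2.09

2.09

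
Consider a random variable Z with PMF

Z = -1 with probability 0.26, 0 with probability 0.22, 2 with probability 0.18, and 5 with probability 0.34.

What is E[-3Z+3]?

-2.4

E[-3Z+3] = Σ (-3z+3)·P(Z=z)
 = 6·0.26 + 3·0.22 + (-3)·0.18 + (-12)·0.34
 = 1.56 + 0.66 + (-0.54) + (-4.08)
 = -2.4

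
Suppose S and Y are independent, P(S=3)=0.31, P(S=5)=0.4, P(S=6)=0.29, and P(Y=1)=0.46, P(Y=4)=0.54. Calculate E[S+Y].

E[S+Y] = Σ_s Σ_y (s+y) · P(S=s)P(Y=y)
 = 4·0.1426 + 7·0.1674 + 6·0.184 + 9·0.216 + 7·0.1334 + 10·0.1566
 = 0.5704 + 1.1718 + 1.104 + 1.944 + 0.9338 + 1.566
 = 7.29

7.29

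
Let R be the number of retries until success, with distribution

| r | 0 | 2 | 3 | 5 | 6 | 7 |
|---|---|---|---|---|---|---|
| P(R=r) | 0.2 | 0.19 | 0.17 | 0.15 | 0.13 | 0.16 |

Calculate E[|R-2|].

E[|R-2|] = Σ |r-2|·P(R=r)
 = 2·0.2 + 0·0.19 + 1·0.17 + 3·0.15 + 4·0.13 + 5·0.16
 = 0.4 + 0 + 0.17 + 0.45 + 0.52 + 0.8
 = 2.34

2.34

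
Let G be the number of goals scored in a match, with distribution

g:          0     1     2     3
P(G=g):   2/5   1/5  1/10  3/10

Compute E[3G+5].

E[3G+5] = Σ (3g+5)·P(G=g)
 = 5·2/5 + 8·1/5 + 11·1/10 + 14·3/10
 = 2 + 8/5 + 11/10 + 21/5
 = 89/10

8.9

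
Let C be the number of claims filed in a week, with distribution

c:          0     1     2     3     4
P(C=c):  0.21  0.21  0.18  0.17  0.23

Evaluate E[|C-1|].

E[|C-1|] = Σ |c-1|·P(C=c)
 = 1·0.21 + 0·0.21 + 1·0.18 + 2·0.17 + 3·0.23
 = 0.21 + 0 + 0.18 + 0.34 + 0.69
 = 1.42

1.42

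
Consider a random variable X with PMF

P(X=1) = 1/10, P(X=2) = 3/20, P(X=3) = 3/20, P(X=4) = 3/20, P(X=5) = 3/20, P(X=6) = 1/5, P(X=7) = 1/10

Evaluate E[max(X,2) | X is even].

4.2

P(X is even) = 3/20 + 3/20 + 1/5 = 1/2.
E[max(X,2) | X is even] = [2·3/20 + 4·3/20 + 6·1/5] / (1/2)
 = 21/10 / (1/2)
 = 21/5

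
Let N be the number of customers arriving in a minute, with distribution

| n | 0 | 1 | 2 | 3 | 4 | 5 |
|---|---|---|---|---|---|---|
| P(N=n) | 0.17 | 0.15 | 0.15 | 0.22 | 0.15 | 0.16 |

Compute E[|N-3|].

E[|N-3|] = Σ |n-3|·P(N=n)
 = 3·0.17 + 2·0.15 + 1·0.15 + 0·0.22 + 1·0.15 + 2·0.16
 = 0.51 + 0.3 + 0.15 + 0 + 0.15 + 0.32
 = 1.43

1.43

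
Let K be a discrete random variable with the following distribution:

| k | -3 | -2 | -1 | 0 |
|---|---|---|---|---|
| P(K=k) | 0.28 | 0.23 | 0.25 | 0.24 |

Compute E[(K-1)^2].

7.79

E[(K-1)^2] = Σ (k-1)^2·P(K=k)
 = 16·0.28 + 9·0.23 + 4·0.25 + 1·0.24
 = 4.48 + 2.07 + 1 + 0.24
 = 7.79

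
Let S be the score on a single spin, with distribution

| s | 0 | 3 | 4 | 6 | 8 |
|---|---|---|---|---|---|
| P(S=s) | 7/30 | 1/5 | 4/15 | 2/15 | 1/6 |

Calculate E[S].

E[S] = Σ s·P(S=s)
 = 0·7/30 + 3·1/5 + 4·4/15 + 6·2/15 + 8·1/6
 = 0 + 3/5 + 16/15 + 4/5 + 4/3
 = 19/5

3.8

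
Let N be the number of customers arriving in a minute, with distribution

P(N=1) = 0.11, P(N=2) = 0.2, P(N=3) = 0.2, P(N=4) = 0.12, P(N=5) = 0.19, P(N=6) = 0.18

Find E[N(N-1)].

12.24

E[N(N-1)] = Σ n(n-1)·P(N=n)
 = 0·0.11 + 2·0.2 + 6·0.2 + 12·0.12 + 20·0.19 + 30·0.18
 = 0 + 0.4 + 1.2 + 1.44 + 3.8 + 5.4
 = 12.24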